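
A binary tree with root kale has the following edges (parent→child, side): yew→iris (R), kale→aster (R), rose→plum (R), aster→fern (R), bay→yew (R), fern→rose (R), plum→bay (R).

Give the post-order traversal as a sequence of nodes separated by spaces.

Post-order visits the left subtree, then the right subtree, then the node.
At kale: no left child.
At kale: go right to aster.
  At aster: no left child.
  At aster: go right to fern.
    At fern: no left child.
    At fern: go right to rose.
      At rose: no left child.
      At rose: go right to plum.
        At plum: no left child.
        At plum: go right to bay.
          At bay: no left child.
          At bay: go right to yew.
            At yew: no left child.
            At yew: go right to iris.
              iris is a leaf — visit iris.
            Visit yew.
          Visit bay.
        Visit plum.
      Visit rose.
    Visit fern.
  Visit aster.
Visit kale.

iris yew bay plum rose fern aster kale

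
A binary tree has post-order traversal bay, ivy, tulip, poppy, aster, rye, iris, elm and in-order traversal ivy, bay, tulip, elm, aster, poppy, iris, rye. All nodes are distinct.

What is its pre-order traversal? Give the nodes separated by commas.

elm, tulip, ivy, bay, iris, aster, poppy, rye

The last element of post-order is the root; it splits in-order into left and right subtrees.
Root elm: left subtree has 3 nodes {ivy, bay, tulip}, right has 4 {aster, poppy, iris, rye}.
  Root tulip: left subtree has 2 nodes {ivy, bay}, right has 0 { }.
    Root ivy: left subtree has 0 nodes { }, right has 1 {bay}.
  Root iris: left subtree has 2 nodes {aster, poppy}, right has 1 {rye}.
    Root aster: left subtree has 0 nodes { }, right has 1 {poppy}.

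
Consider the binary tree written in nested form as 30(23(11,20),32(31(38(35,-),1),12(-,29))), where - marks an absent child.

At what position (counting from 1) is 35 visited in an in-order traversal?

In-order visits the left subtree, then the node, then the right subtree.
At 30: go left to 23.
  At 23: go left to 11.
    11 is a leaf — visit 11.
  Visit 23.
  At 23: go right to 20.
    20 is a leaf — visit 20.
Visit 30.
At 30: go right to 32.
  At 32: go left to 31.
    At 31: go left to 38.
      At 38: go left to 35.
        35 is a leaf — visit 35.
      Visit 38.
      At 38: no right child.
    Visit 31.
    At 31: go right to 1.
      1 is a leaf — visit 1.
  Visit 32.
  At 32: go right to 12.
    At 12: no left child.
    Visit 12.
    At 12: go right to 29.
      29 is a leaf — visit 29.
Full in-order sequence: 11, 23, 20, 30, 35, 38, 31, 1, 32, 12, 29.

5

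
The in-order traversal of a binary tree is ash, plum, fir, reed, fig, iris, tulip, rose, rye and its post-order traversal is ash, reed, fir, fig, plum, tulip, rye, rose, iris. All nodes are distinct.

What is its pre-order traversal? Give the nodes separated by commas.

iris, plum, ash, fig, fir, reed, rose, tulip, rye

The last element of post-order is the root; it splits in-order into left and right subtrees.
Root iris: left subtree has 5 nodes {ash, plum, fir, reed, fig}, right has 3 {tulip, rose, rye}.
  Root plum: left subtree has 1 node {ash}, right has 3 {fir, reed, fig}.
    Root fig: left subtree has 2 nodes {fir, reed}, right has 0 { }.
      Root fir: left subtree has 0 nodes { }, right has 1 {reed}.
  Root rose: left subtree has 1 node {tulip}, right has 1 {rye}.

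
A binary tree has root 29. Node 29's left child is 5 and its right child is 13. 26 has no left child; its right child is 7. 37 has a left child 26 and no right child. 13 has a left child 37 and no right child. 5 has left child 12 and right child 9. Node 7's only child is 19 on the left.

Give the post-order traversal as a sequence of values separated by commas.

Post-order visits the left subtree, then the right subtree, then the node.
At 29: go left to 5.
  At 5: go left to 12.
    12 is a leaf — visit 12.
  At 5: go right to 9.
    9 is a leaf — visit 9.
  Visit 5.
At 29: go right to 13.
  At 13: go left to 37.
    At 37: go left to 26.
      At 26: no left child.
      At 26: go right to 7.
        At 7: go left to 19.
          19 is a leaf — visit 19.
        At 7: no right child.
        Visit 7.
      Visit 26.
    At 37: no right child.
    Visit 37.
  At 13: no right child.
  Visit 13.
Visit 29.

12, 9, 5, 19, 7, 26, 37, 13, 29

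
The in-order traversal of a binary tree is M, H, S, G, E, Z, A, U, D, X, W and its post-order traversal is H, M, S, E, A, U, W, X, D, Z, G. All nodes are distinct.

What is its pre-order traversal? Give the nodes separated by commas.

G, S, M, H, Z, E, D, U, A, X, W

The last element of post-order is the root; it splits in-order into left and right subtrees.
Root G: left subtree has 3 nodes {M, H, S}, right has 7 {E, Z, A, U, D, X, W}.
  Root S: left subtree has 2 nodes {M, H}, right has 0 { }.
    Root M: left subtree has 0 nodes { }, right has 1 {H}.
  Root Z: left subtree has 1 node {E}, right has 5 {A, U, D, X, W}.
    Root D: left subtree has 2 nodes {A, U}, right has 2 {X, W}.
      Root U: left subtree has 1 node {A}, right has 0 { }.
      Root X: left subtree has 0 nodes { }, right has 1 {W}.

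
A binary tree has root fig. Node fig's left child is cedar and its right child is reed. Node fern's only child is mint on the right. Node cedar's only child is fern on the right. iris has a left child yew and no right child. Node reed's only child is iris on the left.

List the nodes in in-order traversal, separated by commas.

In-order visits the left subtree, then the node, then the right subtree.
At fig: go left to cedar.
  At cedar: no left child.
  Visit cedar.
  At cedar: go right to fern.
    At fern: no left child.
    Visit fern.
    At fern: go right to mint.
      mint is a leaf — visit mint.
Visit fig.
At fig: go right to reed.
  At reed: go left to iris.
    At iris: go left to yew.
      yew is a leaf — visit yew.
    Visit iris.
    At iris: no right child.
  Visit reed.
  At reed: no right child.

cedar, fern, mint, fig, yew, iris, reed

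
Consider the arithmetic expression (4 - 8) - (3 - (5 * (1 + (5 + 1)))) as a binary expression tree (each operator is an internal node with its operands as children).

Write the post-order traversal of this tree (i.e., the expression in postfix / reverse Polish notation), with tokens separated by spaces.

4 8 - 3 5 1 5 1 + + * - -

Post-order on an expression tree gives postfix notation: for each operator, emit left operand, right operand, then the operator.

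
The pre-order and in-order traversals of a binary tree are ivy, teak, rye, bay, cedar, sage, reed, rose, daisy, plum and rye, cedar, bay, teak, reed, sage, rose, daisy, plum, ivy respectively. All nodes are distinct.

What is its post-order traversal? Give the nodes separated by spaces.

The first element of pre-order is the root; it splits in-order into left and right subtrees.
Root ivy: left subtree has 9 nodes {rye, cedar, bay, teak, reed, sage, rose, daisy, plum}, right has 0 { }.
  Root teak: left subtree has 3 nodes {rye, cedar, bay}, right has 5 {reed, sage, rose, daisy, plum}.
    Root rye: left subtree has 0 nodes { }, right has 2 {cedar, bay}.
      Root bay: left subtree has 1 node {cedar}, right has 0 { }.
    Root sage: left subtree has 1 node {reed}, right has 3 {rose, daisy, plum}.
      Root rose: left subtree has 0 nodes { }, right has 2 {daisy, plum}.
        Root daisy: left subtree has 0 nodes { }, right has 1 {plum}.

cedar bay rye reed plum daisy rose sage teak ivy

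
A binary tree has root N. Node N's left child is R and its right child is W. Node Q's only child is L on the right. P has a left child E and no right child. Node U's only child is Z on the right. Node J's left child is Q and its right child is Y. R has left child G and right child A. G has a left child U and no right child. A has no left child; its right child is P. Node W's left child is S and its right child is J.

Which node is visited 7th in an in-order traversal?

In-order visits the left subtree, then the node, then the right subtree.
At N: go left to R.
  At R: go left to G.
    At G: go left to U.
      At U: no left child.
      Visit U.
      At U: go right to Z.
        Z is a leaf — visit Z.
    Visit G.
    At G: no right child.
  Visit R.
  At R: go right to A.
    At A: no left child.
    Visit A.
    At A: go right to P.
      At P: go left to E.
        E is a leaf — visit E.
      Visit P.
      At P: no right child.
Visit N.
At N: go right to W.
  At W: go left to S.
    S is a leaf — visit S.
  Visit W.
  At W: go right to J.
    At J: go left to Q.
      At Q: no left child.
      Visit Q.
      At Q: go right to L.
        L is a leaf — visit L.
    Visit J.
    At J: go right to Y.
      Y is a leaf — visit Y.
Full in-order sequence: U, Z, G, R, A, E, P, N, S, W, Q, L, J, Y.

P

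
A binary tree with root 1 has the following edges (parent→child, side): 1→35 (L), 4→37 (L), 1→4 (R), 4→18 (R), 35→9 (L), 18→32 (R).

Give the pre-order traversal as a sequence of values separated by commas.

1, 35, 9, 4, 37, 18, 32

Pre-order visits the node, then its left subtree, then its right subtree.
Visit 1.
At 1: go left to 35.
  Visit 35.
  At 35: go left to 9.
    9 is a leaf — visit 9.
  At 35: no right child.
At 1: go right to 4.
  Visit 4.
  At 4: go left to 37.
    37 is a leaf — visit 37.
  At 4: go right to 18.
    Visit 18.
    At 18: no left child.
    At 18: go right to 32.
      32 is a leaf — visit 32.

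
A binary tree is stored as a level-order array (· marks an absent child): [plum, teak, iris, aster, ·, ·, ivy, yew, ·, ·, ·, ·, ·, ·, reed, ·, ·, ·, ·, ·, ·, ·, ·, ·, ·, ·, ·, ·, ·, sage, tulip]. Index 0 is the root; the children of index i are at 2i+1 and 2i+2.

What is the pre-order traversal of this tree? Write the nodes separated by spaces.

plum teak aster yew iris ivy reed sage tulip

Pre-order visits the node, then its left subtree, then its right subtree.
Visit plum.
At plum: go left to teak.
  Visit teak.
  At teak: go left to aster.
    Visit aster.
    At aster: go left to yew.
      yew is a leaf — visit yew.
    At aster: no right child.
  At teak: no right child.
At plum: go right to iris.
  Visit iris.
  At iris: no left child.
  At iris: go right to ivy.
    Visit ivy.
    At ivy: no left child.
    At ivy: go right to reed.
      Visit reed.
      At reed: go left to sage.
        sage is a leaf — visit sage.
      At reed: go right to tulip.
        tulip is a leaf — visit tulip.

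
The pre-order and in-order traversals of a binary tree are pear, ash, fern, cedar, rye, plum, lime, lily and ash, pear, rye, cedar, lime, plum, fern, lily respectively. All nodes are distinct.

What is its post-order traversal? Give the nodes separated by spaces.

The first element of pre-order is the root; it splits in-order into left and right subtrees.
Root pear: left subtree has 1 node {ash}, right has 6 {rye, cedar, lime, plum, fern, lily}.
  Root fern: left subtree has 4 nodes {rye, cedar, lime, plum}, right has 1 {lily}.
    Root cedar: left subtree has 1 node {rye}, right has 2 {lime, plum}.
      Root plum: left subtree has 1 node {lime}, right has 0 { }.

ash rye lime plum cedar lily fern pear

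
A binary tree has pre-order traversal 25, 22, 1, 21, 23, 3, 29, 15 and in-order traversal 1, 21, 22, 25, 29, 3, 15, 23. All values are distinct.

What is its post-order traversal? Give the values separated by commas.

21, 1, 22, 29, 15, 3, 23, 25

The first element of pre-order is the root; it splits in-order into left and right subtrees.
Root 25: left subtree has 3 nodes {1, 21, 22}, right has 4 {29, 3, 15, 23}.
  Root 22: left subtree has 2 nodes {1, 21}, right has 0 { }.
    Root 1: left subtree has 0 nodes { }, right has 1 {21}.
  Root 23: left subtree has 3 nodes {29, 3, 15}, right has 0 { }.
    Root 3: left subtree has 1 node {29}, right has 1 {15}.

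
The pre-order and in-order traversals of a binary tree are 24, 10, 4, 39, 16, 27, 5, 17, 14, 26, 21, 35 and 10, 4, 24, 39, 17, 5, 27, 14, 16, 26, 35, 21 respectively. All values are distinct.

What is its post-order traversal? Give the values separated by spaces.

The first element of pre-order is the root; it splits in-order into left and right subtrees.
Root 24: left subtree has 2 nodes {10, 4}, right has 9 {39, 17, 5, 27, 14, 16, 26, 35, 21}.
  Root 10: left subtree has 0 nodes { }, right has 1 {4}.
  Root 39: left subtree has 0 nodes { }, right has 8 {17, 5, 27, 14, 16, 26, 35, 21}.
    Root 16: left subtree has 4 nodes {17, 5, 27, 14}, right has 3 {26, 35, 21}.
      Root 27: left subtree has 2 nodes {17, 5}, right has 1 {14}.
        Root 5: left subtree has 1 node {17}, right has 0 { }.
      Root 26: left subtree has 0 nodes { }, right has 2 {35, 21}.
        Root 21: left subtree has 1 node {35}, right has 0 { }.

4 10 17 5 14 27 35 21 26 16 39 24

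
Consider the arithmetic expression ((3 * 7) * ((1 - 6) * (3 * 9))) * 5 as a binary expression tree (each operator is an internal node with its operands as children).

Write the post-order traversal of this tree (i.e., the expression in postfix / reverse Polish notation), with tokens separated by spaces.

Post-order on an expression tree gives postfix notation: for each operator, emit left operand, right operand, then the operator.

3 7 * 1 6 - 3 9 * * * 5 *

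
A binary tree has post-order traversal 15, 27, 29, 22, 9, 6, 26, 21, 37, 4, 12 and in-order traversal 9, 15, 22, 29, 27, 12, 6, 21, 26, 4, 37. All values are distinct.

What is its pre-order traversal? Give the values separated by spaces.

12 9 22 15 29 27 4 21 6 26 37

The last element of post-order is the root; it splits in-order into left and right subtrees.
Root 12: left subtree has 5 nodes {9, 15, 22, 29, 27}, right has 5 {6, 21, 26, 4, 37}.
  Root 9: left subtree has 0 nodes { }, right has 4 {15, 22, 29, 27}.
    Root 22: left subtree has 1 node {15}, right has 2 {29, 27}.
      Root 29: left subtree has 0 nodes { }, right has 1 {27}.
  Root 4: left subtree has 3 nodes {6, 21, 26}, right has 1 {37}.
    Root 21: left subtree has 1 node {6}, right has 1 {26}.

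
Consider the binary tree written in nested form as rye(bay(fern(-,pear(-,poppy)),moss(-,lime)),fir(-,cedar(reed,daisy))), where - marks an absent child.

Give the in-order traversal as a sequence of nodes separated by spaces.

In-order visits the left subtree, then the node, then the right subtree.
At rye: go left to bay.
  At bay: go left to fern.
    At fern: no left child.
    Visit fern.
    At fern: go right to pear.
      At pear: no left child.
      Visit pear.
      At pear: go right to poppy.
        poppy is a leaf — visit poppy.
  Visit bay.
  At bay: go right to moss.
    At moss: no left child.
    Visit moss.
    At moss: go right to lime.
      lime is a leaf — visit lime.
Visit rye.
At rye: go right to fir.
  At fir: no left child.
  Visit fir.
  At fir: go right to cedar.
    At cedar: go left to reed.
      reed is a leaf — visit reed.
    Visit cedar.
    At cedar: go right to daisy.
      daisy is a leaf — visit daisy.

fern pear poppy bay moss lime rye fir reed cedar daisy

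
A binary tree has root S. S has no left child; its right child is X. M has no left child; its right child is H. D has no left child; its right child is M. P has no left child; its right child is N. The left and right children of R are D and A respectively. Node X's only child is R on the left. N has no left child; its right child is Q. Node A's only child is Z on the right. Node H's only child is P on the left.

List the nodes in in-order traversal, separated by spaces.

S D M P N Q H R A Z X

In-order visits the left subtree, then the node, then the right subtree.
At S: no left child.
Visit S.
At S: go right to X.
  At X: go left to R.
    At R: go left to D.
      At D: no left child.
      Visit D.
      At D: go right to M.
        At M: no left child.
        Visit M.
        At M: go right to H.
          At H: go left to P.
            At P: no left child.
            Visit P.
            At P: go right to N.
              At N: no left child.
              Visit N.
              At N: go right to Q.
                Q is a leaf — visit Q.
          Visit H.
          At H: no right child.
    Visit R.
    At R: go right to A.
      At A: no left child.
      Visit A.
      At A: go right to Z.
        Z is a leaf — visit Z.
  Visit X.
  At X: no right child.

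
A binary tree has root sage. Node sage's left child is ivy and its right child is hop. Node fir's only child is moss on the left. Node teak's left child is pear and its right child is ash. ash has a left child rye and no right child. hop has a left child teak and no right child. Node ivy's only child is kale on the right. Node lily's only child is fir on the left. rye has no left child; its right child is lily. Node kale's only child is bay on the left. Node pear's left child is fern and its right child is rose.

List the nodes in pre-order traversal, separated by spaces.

Pre-order visits the node, then its left subtree, then its right subtree.
Visit sage.
At sage: go left to ivy.
  Visit ivy.
  At ivy: no left child.
  At ivy: go right to kale.
    Visit kale.
    At kale: go left to bay.
      bay is a leaf — visit bay.
    At kale: no right child.
At sage: go right to hop.
  Visit hop.
  At hop: go left to teak.
    Visit teak.
    At teak: go left to pear.
      Visit pear.
      At pear: go left to fern.
        fern is a leaf — visit fern.
      At pear: go right to rose.
        rose is a leaf — visit rose.
    At teak: go right to ash.
      Visit ash.
      At ash: go left to rye.
        Visit rye.
        At rye: no left child.
        At rye: go right to lily.
          Visit lily.
          At lily: go left to fir.
            Visit fir.
            At fir: go left to moss.
              moss is a leaf — visit moss.
            At fir: no right child.
          At lily: no right child.
      At ash: no right child.
  At hop: no right child.

sage ivy kale bay hop teak pear fern rose ash rye lily fir moss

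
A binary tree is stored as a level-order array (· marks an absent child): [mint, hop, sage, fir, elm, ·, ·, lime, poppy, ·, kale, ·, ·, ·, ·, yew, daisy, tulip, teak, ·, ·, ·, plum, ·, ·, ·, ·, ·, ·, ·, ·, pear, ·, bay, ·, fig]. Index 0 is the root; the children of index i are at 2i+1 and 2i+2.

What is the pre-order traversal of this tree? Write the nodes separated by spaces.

Pre-order visits the node, then its left subtree, then its right subtree.
Visit mint.
At mint: go left to hop.
  Visit hop.
  At hop: go left to fir.
    Visit fir.
    At fir: go left to lime.
      Visit lime.
      At lime: go left to yew.
        Visit yew.
        At yew: go left to pear.
          pear is a leaf — visit pear.
        At yew: no right child.
      At lime: go right to daisy.
        Visit daisy.
        At daisy: go left to bay.
          bay is a leaf — visit bay.
        At daisy: no right child.
    At fir: go right to poppy.
      Visit poppy.
      At poppy: go left to tulip.
        Visit tulip.
        At tulip: go left to fig.
          fig is a leaf — visit fig.
        At tulip: no right child.
      At poppy: go right to teak.
        teak is a leaf — visit teak.
  At hop: go right to elm.
    Visit elm.
    At elm: no left child.
    At elm: go right to kale.
      Visit kale.
      At kale: no left child.
      At kale: go right to plum.
        plum is a leaf — visit plum.
At mint: go right to sage.
  sage is a leaf — visit sage.

mint hop fir lime yew pear daisy bay poppy tulip fig teak elm kale plum sage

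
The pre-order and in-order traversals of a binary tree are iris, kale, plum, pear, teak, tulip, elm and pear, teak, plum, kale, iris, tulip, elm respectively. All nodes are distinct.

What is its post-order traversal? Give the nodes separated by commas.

The first element of pre-order is the root; it splits in-order into left and right subtrees.
Root iris: left subtree has 4 nodes {pear, teak, plum, kale}, right has 2 {tulip, elm}.
  Root kale: left subtree has 3 nodes {pear, teak, plum}, right has 0 { }.
    Root plum: left subtree has 2 nodes {pear, teak}, right has 0 { }.
      Root pear: left subtree has 0 nodes { }, right has 1 {teak}.
  Root tulip: left subtree has 0 nodes { }, right has 1 {elm}.

teak, pear, plum, kale, elm, tulip, iris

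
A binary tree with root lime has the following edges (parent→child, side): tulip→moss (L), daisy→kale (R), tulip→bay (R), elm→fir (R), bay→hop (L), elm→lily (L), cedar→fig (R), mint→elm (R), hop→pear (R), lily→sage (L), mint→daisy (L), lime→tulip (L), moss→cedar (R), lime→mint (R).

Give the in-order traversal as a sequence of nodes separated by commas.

moss, cedar, fig, tulip, hop, pear, bay, lime, daisy, kale, mint, sage, lily, elm, fir

In-order visits the left subtree, then the node, then the right subtree.
At lime: go left to tulip.
  At tulip: go left to moss.
    At moss: no left child.
    Visit moss.
    At moss: go right to cedar.
      At cedar: no left child.
      Visit cedar.
      At cedar: go right to fig.
        fig is a leaf — visit fig.
  Visit tulip.
  At tulip: go right to bay.
    At bay: go left to hop.
      At hop: no left child.
      Visit hop.
      At hop: go right to pear.
        pear is a leaf — visit pear.
    Visit bay.
    At bay: no right child.
Visit lime.
At lime: go right to mint.
  At mint: go left to daisy.
    At daisy: no left child.
    Visit daisy.
    At daisy: go right to kale.
      kale is a leaf — visit kale.
  Visit mint.
  At mint: go right to elm.
    At elm: go left to lily.
      At lily: go left to sage.
        sage is a leaf — visit sage.
      Visit lily.
      At lily: no right child.
    Visit elm.
    At elm: go right to fir.
      fir is a leaf — visit fir.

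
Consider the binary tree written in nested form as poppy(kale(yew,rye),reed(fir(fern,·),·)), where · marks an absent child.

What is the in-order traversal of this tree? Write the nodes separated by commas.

yew, kale, rye, poppy, fern, fir, reed

In-order visits the left subtree, then the node, then the right subtree.
At poppy: go left to kale.
  At kale: go left to yew.
    yew is a leaf — visit yew.
  Visit kale.
  At kale: go right to rye.
    rye is a leaf — visit rye.
Visit poppy.
At poppy: go right to reed.
  At reed: go left to fir.
    At fir: go left to fern.
      fern is a leaf — visit fern.
    Visit fir.
    At fir: no right child.
  Visit reed.
  At reed: no right child.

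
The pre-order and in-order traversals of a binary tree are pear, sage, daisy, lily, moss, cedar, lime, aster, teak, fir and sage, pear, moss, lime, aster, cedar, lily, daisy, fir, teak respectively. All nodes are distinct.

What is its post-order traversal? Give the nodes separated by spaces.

sage aster lime cedar moss lily fir teak daisy pear

The first element of pre-order is the root; it splits in-order into left and right subtrees.
Root pear: left subtree has 1 node {sage}, right has 8 {moss, lime, aster, cedar, lily, daisy, fir, teak}.
  Root daisy: left subtree has 5 nodes {moss, lime, aster, cedar, lily}, right has 2 {fir, teak}.
    Root lily: left subtree has 4 nodes {moss, lime, aster, cedar}, right has 0 { }.
      Root moss: left subtree has 0 nodes { }, right has 3 {lime, aster, cedar}.
        Root cedar: left subtree has 2 nodes {lime, aster}, right has 0 { }.
          Root lime: left subtree has 0 nodes { }, right has 1 {aster}.
    Root teak: left subtree has 1 node {fir}, right has 0 { }.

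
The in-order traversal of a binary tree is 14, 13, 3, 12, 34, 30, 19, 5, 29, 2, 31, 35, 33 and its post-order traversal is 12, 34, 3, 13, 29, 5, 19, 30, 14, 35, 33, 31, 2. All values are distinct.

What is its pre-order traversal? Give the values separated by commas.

The last element of post-order is the root; it splits in-order into left and right subtrees.
Root 2: left subtree has 9 nodes {14, 13, 3, 12, 34, 30, 19, 5, 29}, right has 3 {31, 35, 33}.
  Root 14: left subtree has 0 nodes { }, right has 8 {13, 3, 12, 34, 30, 19, 5, 29}.
    Root 30: left subtree has 4 nodes {13, 3, 12, 34}, right has 3 {19, 5, 29}.
      Root 13: left subtree has 0 nodes { }, right has 3 {3, 12, 34}.
        Root 3: left subtree has 0 nodes { }, right has 2 {12, 34}.
          Root 34: left subtree has 1 node {12}, right has 0 { }.
      Root 19: left subtree has 0 nodes { }, right has 2 {5, 29}.
        Root 5: left subtree has 0 nodes { }, right has 1 {29}.
  Root 31: left subtree has 0 nodes { }, right has 2 {35, 33}.
    Root 33: left subtree has 1 node {35}, right has 0 { }.

2, 14, 30, 13, 3, 34, 12, 19, 5, 29, 31, 33, 35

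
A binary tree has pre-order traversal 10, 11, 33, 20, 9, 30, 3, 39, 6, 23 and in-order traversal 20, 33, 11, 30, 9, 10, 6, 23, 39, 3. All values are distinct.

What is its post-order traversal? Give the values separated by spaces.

20 33 30 9 11 23 6 39 3 10

The first element of pre-order is the root; it splits in-order into left and right subtrees.
Root 10: left subtree has 5 nodes {20, 33, 11, 30, 9}, right has 4 {6, 23, 39, 3}.
  Root 11: left subtree has 2 nodes {20, 33}, right has 2 {30, 9}.
    Root 33: left subtree has 1 node {20}, right has 0 { }.
    Root 9: left subtree has 1 node {30}, right has 0 { }.
  Root 3: left subtree has 3 nodes {6, 23, 39}, right has 0 { }.
    Root 39: left subtree has 2 nodes {6, 23}, right has 0 { }.
      Root 6: left subtree has 0 nodes { }, right has 1 {23}.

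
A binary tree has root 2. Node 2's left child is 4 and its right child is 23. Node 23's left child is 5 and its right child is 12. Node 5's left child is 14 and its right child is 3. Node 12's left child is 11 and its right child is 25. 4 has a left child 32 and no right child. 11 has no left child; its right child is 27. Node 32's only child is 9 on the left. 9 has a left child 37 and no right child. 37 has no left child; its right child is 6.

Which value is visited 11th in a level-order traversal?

Level-order visits nodes level by level from the root, left to right within each level.
Level 0: 2
Level 1: 4, 23
Level 2: 32, 5, 12
Level 3: 9, 14, 3, 11, 25
Level 4: 37, 27
Level 5: 6
Full level-order sequence: 2, 4, 23, 32, 5, 12, 9, 14, 3, 11, 25, 37, 27, 6.

25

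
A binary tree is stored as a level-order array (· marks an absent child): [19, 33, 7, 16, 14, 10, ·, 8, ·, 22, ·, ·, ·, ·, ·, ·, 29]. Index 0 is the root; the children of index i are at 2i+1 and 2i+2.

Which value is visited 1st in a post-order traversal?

Post-order visits the left subtree, then the right subtree, then the node.
At 19: go left to 33.
  At 33: go left to 16.
    At 16: go left to 8.
      At 8: no left child.
      At 8: go right to 29.
        29 is a leaf — visit 29.
      Visit 8.
    At 16: no right child.
    Visit 16.
  At 33: go right to 14.
    At 14: go left to 22.
      22 is a leaf — visit 22.
    At 14: no right child.
    Visit 14.
  Visit 33.
At 19: go right to 7.
  At 7: go left to 10.
    10 is a leaf — visit 10.
  At 7: no right child.
  Visit 7.
Visit 19.
Full post-order sequence: 29, 8, 16, 22, 14, 33, 10, 7, 19.

29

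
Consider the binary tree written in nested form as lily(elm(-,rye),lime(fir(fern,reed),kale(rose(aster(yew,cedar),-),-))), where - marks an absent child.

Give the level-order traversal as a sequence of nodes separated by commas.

Level-order visits nodes level by level from the root, left to right within each level.
Level 0: lily
Level 1: elm, lime
Level 2: rye, fir, kale
Level 3: fern, reed, rose
Level 4: aster
Level 5: yew, cedar

lily, elm, lime, rye, fir, kale, fern, reed, rose, aster, yew, cedar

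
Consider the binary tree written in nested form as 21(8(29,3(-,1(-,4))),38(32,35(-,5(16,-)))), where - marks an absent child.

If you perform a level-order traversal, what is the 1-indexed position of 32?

Level-order visits nodes level by level from the root, left to right within each level.
Level 0: 21
Level 1: 8, 38
Level 2: 29, 3, 32, 35
Level 3: 1, 5
Level 4: 4, 16
Full level-order sequence: 21, 8, 38, 29, 3, 32, 35, 1, 5, 4, 16.

6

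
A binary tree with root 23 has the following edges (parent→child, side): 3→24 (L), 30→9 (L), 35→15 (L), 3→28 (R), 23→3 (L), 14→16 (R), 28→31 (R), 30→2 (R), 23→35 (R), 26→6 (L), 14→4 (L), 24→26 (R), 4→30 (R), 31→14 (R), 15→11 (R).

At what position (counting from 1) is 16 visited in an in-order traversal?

In-order visits the left subtree, then the node, then the right subtree.
At 23: go left to 3.
  At 3: go left to 24.
    At 24: no left child.
    Visit 24.
    At 24: go right to 26.
      At 26: go left to 6.
        6 is a leaf — visit 6.
      Visit 26.
      At 26: no right child.
  Visit 3.
  At 3: go right to 28.
    At 28: no left child.
    Visit 28.
    At 28: go right to 31.
      At 31: no left child.
      Visit 31.
      At 31: go right to 14.
        At 14: go left to 4.
          At 4: no left child.
          Visit 4.
          At 4: go right to 30.
            At 30: go left to 9.
              9 is a leaf — visit 9.
            Visit 30.
            At 30: go right to 2.
              2 is a leaf — visit 2.
        Visit 14.
        At 14: go right to 16.
          16 is a leaf — visit 16.
Visit 23.
At 23: go right to 35.
  At 35: go left to 15.
    At 15: no left child.
    Visit 15.
    At 15: go right to 11.
      11 is a leaf — visit 11.
  Visit 35.
  At 35: no right child.
Full in-order sequence: 24, 6, 26, 3, 28, 31, 4, 9, 30, 2, 14, 16, 23, 15, 11, 35.

12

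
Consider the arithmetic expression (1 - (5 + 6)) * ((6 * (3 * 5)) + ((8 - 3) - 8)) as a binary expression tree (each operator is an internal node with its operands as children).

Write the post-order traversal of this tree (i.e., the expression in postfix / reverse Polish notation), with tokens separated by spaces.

1 5 6 + - 6 3 5 * * 8 3 - 8 - + *

Post-order on an expression tree gives postfix notation: for each operator, emit left operand, right operand, then the operator.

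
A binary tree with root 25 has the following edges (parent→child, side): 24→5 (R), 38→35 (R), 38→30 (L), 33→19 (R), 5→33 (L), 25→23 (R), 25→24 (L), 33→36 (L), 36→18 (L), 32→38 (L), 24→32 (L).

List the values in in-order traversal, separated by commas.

In-order visits the left subtree, then the node, then the right subtree.
At 25: go left to 24.
  At 24: go left to 32.
    At 32: go left to 38.
      At 38: go left to 30.
        30 is a leaf — visit 30.
      Visit 38.
      At 38: go right to 35.
        35 is a leaf — visit 35.
    Visit 32.
    At 32: no right child.
  Visit 24.
  At 24: go right to 5.
    At 5: go left to 33.
      At 33: go left to 36.
        At 36: go left to 18.
          18 is a leaf — visit 18.
        Visit 36.
        At 36: no right child.
      Visit 33.
      At 33: go right to 19.
        19 is a leaf — visit 19.
    Visit 5.
    At 5: no right child.
Visit 25.
At 25: go right to 23.
  23 is a leaf — visit 23.

30, 38, 35, 32, 24, 18, 36, 33, 19, 5, 25, 23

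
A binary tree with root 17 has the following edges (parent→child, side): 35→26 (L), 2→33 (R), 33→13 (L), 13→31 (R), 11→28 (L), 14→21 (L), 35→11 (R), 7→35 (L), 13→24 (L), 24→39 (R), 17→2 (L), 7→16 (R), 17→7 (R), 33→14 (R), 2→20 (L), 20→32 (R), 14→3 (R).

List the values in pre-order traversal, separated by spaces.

Pre-order visits the node, then its left subtree, then its right subtree.
Visit 17.
At 17: go left to 2.
  Visit 2.
  At 2: go left to 20.
    Visit 20.
    At 20: no left child.
    At 20: go right to 32.
      32 is a leaf — visit 32.
  At 2: go right to 33.
    Visit 33.
    At 33: go left to 13.
      Visit 13.
      At 13: go left to 24.
        Visit 24.
        At 24: no left child.
        At 24: go right to 39.
          39 is a leaf — visit 39.
      At 13: go right to 31.
        31 is a leaf — visit 31.
    At 33: go right to 14.
      Visit 14.
      At 14: go left to 21.
        21 is a leaf — visit 21.
      At 14: go right to 3.
        3 is a leaf — visit 3.
At 17: go right to 7.
  Visit 7.
  At 7: go left to 35.
    Visit 35.
    At 35: go left to 26.
      26 is a leaf — visit 26.
    At 35: go right to 11.
      Visit 11.
      At 11: go left to 28.
        28 is a leaf — visit 28.
      At 11: no right child.
  At 7: go right to 16.
    16 is a leaf — visit 16.

17 2 20 32 33 13 24 39 31 14 21 3 7 35 26 11 28 16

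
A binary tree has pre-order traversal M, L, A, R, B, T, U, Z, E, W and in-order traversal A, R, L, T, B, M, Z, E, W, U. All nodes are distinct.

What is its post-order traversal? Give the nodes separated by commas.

R, A, T, B, L, W, E, Z, U, M

The first element of pre-order is the root; it splits in-order into left and right subtrees.
Root M: left subtree has 5 nodes {A, R, L, T, B}, right has 4 {Z, E, W, U}.
  Root L: left subtree has 2 nodes {A, R}, right has 2 {T, B}.
    Root A: left subtree has 0 nodes { }, right has 1 {R}.
    Root B: left subtree has 1 node {T}, right has 0 { }.
  Root U: left subtree has 3 nodes {Z, E, W}, right has 0 { }.
    Root Z: left subtree has 0 nodes { }, right has 2 {E, W}.
      Root E: left subtree has 0 nodes { }, right has 1 {W}.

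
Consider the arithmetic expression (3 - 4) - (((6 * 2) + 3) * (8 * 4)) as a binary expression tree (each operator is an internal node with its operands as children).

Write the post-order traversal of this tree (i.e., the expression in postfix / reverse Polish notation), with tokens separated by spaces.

Post-order on an expression tree gives postfix notation: for each operator, emit left operand, right operand, then the operator.

3 4 - 6 2 * 3 + 8 4 * * -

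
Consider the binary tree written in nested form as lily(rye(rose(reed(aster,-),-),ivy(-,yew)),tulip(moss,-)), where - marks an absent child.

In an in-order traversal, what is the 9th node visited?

tulip

In-order visits the left subtree, then the node, then the right subtree.
At lily: go left to rye.
  At rye: go left to rose.
    At rose: go left to reed.
      At reed: go left to aster.
        aster is a leaf — visit aster.
      Visit reed.
      At reed: no right child.
    Visit rose.
    At rose: no right child.
  Visit rye.
  At rye: go right to ivy.
    At ivy: no left child.
    Visit ivy.
    At ivy: go right to yew.
      yew is a leaf — visit yew.
Visit lily.
At lily: go right to tulip.
  At tulip: go left to moss.
    moss is a leaf — visit moss.
  Visit tulip.
  At tulip: no right child.
Full in-order sequence: aster, reed, rose, rye, ivy, yew, lily, moss, tulip.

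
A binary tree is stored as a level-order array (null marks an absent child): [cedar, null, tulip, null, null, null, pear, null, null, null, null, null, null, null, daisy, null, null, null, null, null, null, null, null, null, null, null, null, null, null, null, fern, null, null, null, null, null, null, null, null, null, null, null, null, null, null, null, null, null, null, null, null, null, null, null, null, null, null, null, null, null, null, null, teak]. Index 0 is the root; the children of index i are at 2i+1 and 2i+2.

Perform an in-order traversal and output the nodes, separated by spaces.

cedar tulip pear daisy fern teak

In-order visits the left subtree, then the node, then the right subtree.
At cedar: no left child.
Visit cedar.
At cedar: go right to tulip.
  At tulip: no left child.
  Visit tulip.
  At tulip: go right to pear.
    At pear: no left child.
    Visit pear.
    At pear: go right to daisy.
      At daisy: no left child.
      Visit daisy.
      At daisy: go right to fern.
        At fern: no left child.
        Visit fern.
        At fern: go right to teak.
          teak is a leaf — visit teak.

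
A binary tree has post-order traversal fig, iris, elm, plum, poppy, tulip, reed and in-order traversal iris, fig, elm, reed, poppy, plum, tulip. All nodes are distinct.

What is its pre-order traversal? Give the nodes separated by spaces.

reed elm iris fig tulip poppy plum

The last element of post-order is the root; it splits in-order into left and right subtrees.
Root reed: left subtree has 3 nodes {iris, fig, elm}, right has 3 {poppy, plum, tulip}.
  Root elm: left subtree has 2 nodes {iris, fig}, right has 0 { }.
    Root iris: left subtree has 0 nodes { }, right has 1 {fig}.
  Root tulip: left subtree has 2 nodes {poppy, plum}, right has 0 { }.
    Root poppy: left subtree has 0 nodes { }, right has 1 {plum}.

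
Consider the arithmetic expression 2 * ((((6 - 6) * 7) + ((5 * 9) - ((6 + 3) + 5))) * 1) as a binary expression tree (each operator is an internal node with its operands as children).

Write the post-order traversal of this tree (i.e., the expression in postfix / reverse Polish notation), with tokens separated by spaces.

2 6 6 - 7 * 5 9 * 6 3 + 5 + - + 1 * *

Post-order on an expression tree gives postfix notation: for each operator, emit left operand, right operand, then the operator.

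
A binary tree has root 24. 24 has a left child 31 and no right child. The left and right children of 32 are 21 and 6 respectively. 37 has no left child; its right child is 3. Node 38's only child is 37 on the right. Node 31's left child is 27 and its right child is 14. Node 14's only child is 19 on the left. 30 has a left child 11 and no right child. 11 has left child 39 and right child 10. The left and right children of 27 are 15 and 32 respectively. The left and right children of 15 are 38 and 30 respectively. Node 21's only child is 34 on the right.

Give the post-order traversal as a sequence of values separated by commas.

Post-order visits the left subtree, then the right subtree, then the node.
At 24: go left to 31.
  At 31: go left to 27.
    At 27: go left to 15.
      At 15: go left to 38.
        At 38: no left child.
        At 38: go right to 37.
          At 37: no left child.
          At 37: go right to 3.
            3 is a leaf — visit 3.
          Visit 37.
        Visit 38.
      At 15: go right to 30.
        At 30: go left to 11.
          At 11: go left to 39.
            39 is a leaf — visit 39.
          At 11: go right to 10.
            10 is a leaf — visit 10.
          Visit 11.
        At 30: no right child.
        Visit 30.
      Visit 15.
    At 27: go right to 32.
      At 32: go left to 21.
        At 21: no left child.
        At 21: go right to 34.
          34 is a leaf — visit 34.
        Visit 21.
      At 32: go right to 6.
        6 is a leaf — visit 6.
      Visit 32.
    Visit 27.
  At 31: go right to 14.
    At 14: go left to 19.
      19 is a leaf — visit 19.
    At 14: no right child.
    Visit 14.
  Visit 31.
At 24: no right child.
Visit 24.

3, 37, 38, 39, 10, 11, 30, 15, 34, 21, 6, 32, 27, 19, 14, 31, 24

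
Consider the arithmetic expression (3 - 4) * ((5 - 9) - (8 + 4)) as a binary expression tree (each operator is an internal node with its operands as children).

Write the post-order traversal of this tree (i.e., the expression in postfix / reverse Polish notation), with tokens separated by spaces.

3 4 - 5 9 - 8 4 + - *

Post-order on an expression tree gives postfix notation: for each operator, emit left operand, right operand, then the operator.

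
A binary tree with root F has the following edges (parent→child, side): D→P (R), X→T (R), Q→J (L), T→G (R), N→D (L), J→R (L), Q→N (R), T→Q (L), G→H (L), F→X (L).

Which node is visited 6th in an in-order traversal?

P

In-order visits the left subtree, then the node, then the right subtree.
At F: go left to X.
  At X: no left child.
  Visit X.
  At X: go right to T.
    At T: go left to Q.
      At Q: go left to J.
        At J: go left to R.
          R is a leaf — visit R.
        Visit J.
        At J: no right child.
      Visit Q.
      At Q: go right to N.
        At N: go left to D.
          At D: no left child.
          Visit D.
          At D: go right to P.
            P is a leaf — visit P.
        Visit N.
        At N: no right child.
    Visit T.
    At T: go right to G.
      At G: go left to H.
        H is a leaf — visit H.
      Visit G.
      At G: no right child.
Visit F.
At F: no right child.
Full in-order sequence: X, R, J, Q, D, P, N, T, H, G, F.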